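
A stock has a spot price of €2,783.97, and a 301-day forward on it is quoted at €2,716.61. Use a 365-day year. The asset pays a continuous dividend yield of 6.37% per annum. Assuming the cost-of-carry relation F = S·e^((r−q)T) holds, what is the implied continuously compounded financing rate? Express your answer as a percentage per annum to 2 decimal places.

3.40%

From F = S·e^((r−q)T): (r − q) = ln(F/S)/T
ln(2716.61/2783.97) = ln(0.975804) = -0.024494
(r − q) = -0.024494 / (301/365) = -0.029702
r = ln(F/S)/T + q = -0.029702 + 0.0637 = 0.033998
r = 3.40%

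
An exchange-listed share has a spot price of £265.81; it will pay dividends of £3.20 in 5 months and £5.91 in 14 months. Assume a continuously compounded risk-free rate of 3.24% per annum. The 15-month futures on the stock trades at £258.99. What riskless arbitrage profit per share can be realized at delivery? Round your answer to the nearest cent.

PV(dividends) I = 3.20·e^(−0.0324·5/12) + 5.91·e^(−0.0324·14/12) = 8.8479
Fair futures F* = (S − I)·e^(rT) = (265.81 − 8.8479)·e^0.040500 = 256.9621 × 1.041331 = 267.5826
Market £258.99 < fair 267.5826: forward underpriced → reverse cash-and-carry (short the stock, invest proceeds at r, pay the dividends, go long the forward).
Profit at T = |F_mkt − F*| = |258.99 − 267.5826| = £8.59 per share

£8.59 per share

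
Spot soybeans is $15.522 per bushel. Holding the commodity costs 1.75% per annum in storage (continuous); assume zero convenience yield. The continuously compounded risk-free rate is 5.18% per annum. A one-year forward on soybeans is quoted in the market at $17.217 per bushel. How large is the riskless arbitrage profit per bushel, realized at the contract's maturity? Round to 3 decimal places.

$0.581 per bushel

Fair forward: F* = S·e^(carry·T), with carry = (r + u) = 0.0518 + 0.0175 = 0.0693
F* = 15.522 · e^(0.0693 × 12/12) = 15.522 · e^0.069300 = 15.522 × 1.071758 = $16.6358
Market $17.217 > fair $16.6358: forward overpriced → cash-and-carry (buy spot, short the forward).
At maturity, profit = |F_mkt − F*| = |17.217 − 16.6358| = $0.581 per bushel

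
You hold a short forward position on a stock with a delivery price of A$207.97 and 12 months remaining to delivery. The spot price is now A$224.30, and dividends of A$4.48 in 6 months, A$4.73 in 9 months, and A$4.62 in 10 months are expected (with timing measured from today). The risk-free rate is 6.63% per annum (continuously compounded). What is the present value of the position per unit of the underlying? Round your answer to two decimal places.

-A$16.47

PV(remaining dividends) I = 4.48·e^(−0.0663·6/12) + 4.73·e^(−0.0663·9/12) + 4.62·e^(−0.0663·10/12) = 13.2061
Current forward F = (S − I)·e^(rT) = (224.30 − 13.2061)·e^(0.0663·12/12) = 211.0939 × 1.068547 = 225.5638
Value (long) = (F − K)·e^(−rT) = (225.5638 − 207.97) × 0.935850 = 16.4652
Short position value = −(long value) = -A$16.47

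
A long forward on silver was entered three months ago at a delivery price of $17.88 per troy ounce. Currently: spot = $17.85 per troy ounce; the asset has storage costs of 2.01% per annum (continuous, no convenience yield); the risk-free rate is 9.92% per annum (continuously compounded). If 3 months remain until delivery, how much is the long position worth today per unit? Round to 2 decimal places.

Current fair forward for the remaining 3 months: F = S·e^((r + u)·T), (r + u) = 0.0992 + 0.0201 = 0.1193
F = 17.85 · e^(0.1193 × 3/12) = 17.85 × 1.030274 = 18.3904
Value of long forward = (F − K)·e^(−rT) = (18.3904 − 17.88) · e^(−0.0992·3/12)
= 0.5104 × 0.975505 = 0.50

$0.50 per troy ounce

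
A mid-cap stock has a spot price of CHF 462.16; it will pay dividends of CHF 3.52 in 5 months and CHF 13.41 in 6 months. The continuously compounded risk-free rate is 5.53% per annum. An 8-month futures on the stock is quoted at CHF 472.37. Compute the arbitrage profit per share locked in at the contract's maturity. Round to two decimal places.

CHF 9.96 per share

PV(dividends) I = 3.52·e^(−0.0553·5/12) + 13.41·e^(−0.0553·6/12) = 16.4841
Fair futures F* = (S − I)·e^(rT) = (462.16 − 16.4841)·e^0.036867 = 445.6759 × 1.037555 = 462.4133
Market CHF 472.37 > fair 462.4133: forward overpriced → cash-and-carry (borrow at r, buy the stock and collect the dividends, short the forward).
Profit at T = |F_mkt − F*| = |472.37 − 462.4133| = CHF 9.96 per share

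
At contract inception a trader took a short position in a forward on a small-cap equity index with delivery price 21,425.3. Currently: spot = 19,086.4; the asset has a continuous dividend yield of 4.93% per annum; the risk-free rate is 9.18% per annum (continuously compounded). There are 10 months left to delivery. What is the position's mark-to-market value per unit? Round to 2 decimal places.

1529.23

Current fair forward for the remaining 10 months: F = S·e^((r − q)·T), (r − q) = 0.0918 − 0.0493 = 0.0425
F = 19086.4 · e^(0.0425 × 10/12) = 19086.4 × 1.03605131 = 19774.4897
Value of long forward = (F − K)·e^(−rT) = (19774.4897 − 21425.3) · e^(−0.0918·10/12)
= -1650.8103 × 0.92635291 = -1529.23
Short position value = −(long value) = 1529.23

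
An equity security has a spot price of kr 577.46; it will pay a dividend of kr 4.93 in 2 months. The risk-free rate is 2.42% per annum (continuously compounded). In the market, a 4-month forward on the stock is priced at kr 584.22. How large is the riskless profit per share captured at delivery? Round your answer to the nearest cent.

PV(dividends) I = 4.93·e^(−0.0242·2/12) = 4.9102
Fair forward F* = (S − I)·e^(rT) = (577.46 − 4.9102)·e^0.008067 = 572.5498 × 1.008100 = 577.1875
Market kr 584.22 > fair 577.1875: forward overpriced → cash-and-carry (borrow at r, buy the stock and collect the dividends, short the forward).
Profit at T = |F_mkt − F*| = |584.22 − 577.1875| = kr 7.03 per share

kr 7.03 per share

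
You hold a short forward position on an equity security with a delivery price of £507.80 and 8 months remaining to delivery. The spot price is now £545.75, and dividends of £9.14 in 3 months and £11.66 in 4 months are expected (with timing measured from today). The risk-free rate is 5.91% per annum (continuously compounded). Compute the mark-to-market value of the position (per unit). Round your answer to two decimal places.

PV(remaining dividends) I = 9.14·e^(−0.0591·3/12) + 11.66·e^(−0.0591·4/12) = 20.4385
Current forward F = (S − I)·e^(rT) = (545.75 − 20.4385)·e^(0.0591·8/12) = 525.3115 × 1.040186 = 546.4217
Value (long) = (F − K)·e^(−rT) = (546.4217 − 507.80) × 0.961366 = 37.1296
Short position value = −(long value) = -£37.13

-£37.13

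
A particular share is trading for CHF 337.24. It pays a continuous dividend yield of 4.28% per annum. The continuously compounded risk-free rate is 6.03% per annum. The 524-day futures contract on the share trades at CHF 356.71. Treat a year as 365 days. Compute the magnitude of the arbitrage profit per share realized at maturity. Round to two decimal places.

CHF 10.89 per share

Fair futures: F* = S·e^(carry·T), with carry = (r − q) = 0.0603 − 0.0428 = 0.0175
F* = 337.24 · e^(0.0175 × 524/365) = 337.24 · e^0.025123 = 337.24 × 1.025441 = CHF 345.8197
Market CHF 356.71 > fair CHF 345.8197: forward overpriced → cash-and-carry (buy spot, short the forward).
At maturity, profit = |F_mkt − F*| = |356.71 − 345.8197| = CHF 10.89 per share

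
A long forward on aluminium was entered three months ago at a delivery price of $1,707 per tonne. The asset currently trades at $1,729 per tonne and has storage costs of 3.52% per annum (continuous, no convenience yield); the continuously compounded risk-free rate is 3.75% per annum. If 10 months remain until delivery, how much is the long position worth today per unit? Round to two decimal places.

Current fair forward for the remaining 10 months: F = S·e^((r + u)·T), (r + u) = 0.0375 + 0.0352 = 0.0727
F = 1729 · e^(0.0727 × 10/12) = 1729 × 1.06245613 = 1836.9866
Value of long forward = (F − K)·e^(−rT) = (1836.9866 − 1707) · e^(−0.0375·10/12)
= 129.9866 × 0.96923323 = 125.99

$125.99 per tonne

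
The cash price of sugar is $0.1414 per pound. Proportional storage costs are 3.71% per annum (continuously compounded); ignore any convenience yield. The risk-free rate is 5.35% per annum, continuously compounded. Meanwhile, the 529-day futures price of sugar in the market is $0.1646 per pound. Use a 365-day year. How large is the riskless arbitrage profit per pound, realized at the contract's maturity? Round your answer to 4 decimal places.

$0.0034 per pound

Fair futures: F* = S·e^(carry·T), with carry = (r + u) = 0.0535 + 0.0371 = 0.0906
F* = 0.1414 · e^(0.0906 × 529/365) = 0.1414 · e^0.131308 = 0.1414 × 1.140319 = $0.1612
Market $0.1646 > fair $0.1612: forward overpriced → cash-and-carry (buy spot, short the forward).
At maturity, profit = |F_mkt − F*| = |0.1646 − 0.1612| = $0.0034 per pound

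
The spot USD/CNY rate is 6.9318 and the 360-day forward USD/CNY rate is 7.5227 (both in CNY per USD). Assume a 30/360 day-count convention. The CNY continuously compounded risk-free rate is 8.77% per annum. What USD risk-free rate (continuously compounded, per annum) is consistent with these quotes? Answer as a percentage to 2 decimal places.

0.59%

F = S·e^((r_CNY − r_USD)T) ⇒ r_USD = r_CNY − ln(F/S)/T
ln(7.5227/6.9318) = 0.081806; /(360/360) = 0.081806
r_USD = 0.0877 − 0.081806 = 0.005894
r_USD = 0.59%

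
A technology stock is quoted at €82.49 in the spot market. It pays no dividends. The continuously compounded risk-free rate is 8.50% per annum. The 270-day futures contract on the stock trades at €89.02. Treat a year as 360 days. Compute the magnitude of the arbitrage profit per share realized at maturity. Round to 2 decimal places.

Fair futures: F* = S·e^(carry·T), with carry = r = 0.0850
F* = 82.49 · e^(0.0850 × 270/360) = 82.49 · e^0.063750 = 82.49 × 1.065826 = €87.9200
Market €89.02 > fair €87.9200: forward overpriced → cash-and-carry (buy spot, short the forward).
At maturity, profit = |F_mkt − F*| = |89.02 − 87.9200| = €1.10 per share

€1.10 per share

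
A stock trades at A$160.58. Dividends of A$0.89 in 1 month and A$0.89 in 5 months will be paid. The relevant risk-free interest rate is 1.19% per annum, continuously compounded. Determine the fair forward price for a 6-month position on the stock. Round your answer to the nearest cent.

A$159.75

PV(dividends) I = 0.89·e^(−0.0119·1/12) + 0.89·e^(−0.0119·5/12)
I = 0.8891 + 0.8856 = 1.7747
F = (S − I)·e^(rT) = (160.58 − 1.7747) · e^(0.0119·6/12)
= 158.8053 · e^0.005950 = 158.8053 × 1.005968 = A$159.75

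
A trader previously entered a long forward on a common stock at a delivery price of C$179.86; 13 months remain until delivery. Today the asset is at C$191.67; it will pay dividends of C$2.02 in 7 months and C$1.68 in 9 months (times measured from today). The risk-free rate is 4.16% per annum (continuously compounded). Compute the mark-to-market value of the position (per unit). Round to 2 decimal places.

C$16.14

PV(remaining dividends) I = 2.02·e^(−0.0416·7/12) + 1.68·e^(−0.0416·9/12) = 3.6000
Current forward F = (S − I)·e^(rT) = (191.67 − 3.6000)·e^(0.0416·13/12) = 188.0700 × 1.046098 = 196.7397
Value (long) = (F − K)·e^(−rT) = (196.7397 − 179.86) × 0.955934 = 16.1359
Value = C$16.14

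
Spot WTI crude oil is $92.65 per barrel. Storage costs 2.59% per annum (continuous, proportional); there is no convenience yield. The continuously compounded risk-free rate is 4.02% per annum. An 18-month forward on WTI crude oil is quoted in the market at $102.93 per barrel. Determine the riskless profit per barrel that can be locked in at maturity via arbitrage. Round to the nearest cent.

$0.62 per barrel

Fair forward: F* = S·e^(carry·T), with carry = (r + u) = 0.0402 + 0.0259 = 0.0661
F* = 92.65 · e^(0.0661 × 18/12) = 92.65 · e^0.099150 = 92.65 × 1.104232 = $102.3071
Market $102.93 > fair $102.3071: forward overpriced → cash-and-carry (buy spot, short the forward).
At maturity, profit = |F_mkt − F*| = |102.93 − 102.3071| = $0.62 per barrel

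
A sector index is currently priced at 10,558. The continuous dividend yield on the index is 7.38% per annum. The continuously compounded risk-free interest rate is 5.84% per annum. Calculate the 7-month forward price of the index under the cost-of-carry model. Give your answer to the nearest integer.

F = S·e^((r − q)T) = 10558 · e^((0.0584 − 0.0738) × 7/12)
= 10558 · e^-0.008983 = 10558 × 0.991057
F = 10,464

10,464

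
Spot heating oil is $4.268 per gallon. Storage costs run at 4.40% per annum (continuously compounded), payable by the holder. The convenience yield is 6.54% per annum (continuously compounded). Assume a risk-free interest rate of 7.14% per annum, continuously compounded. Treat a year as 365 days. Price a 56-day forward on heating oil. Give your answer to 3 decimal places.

$4.301 per gallon

Net carry = r + u − y = 0.0714 + 0.0440 − 0.0654 = 0.0500
F = S·e^((r+u−y)T) = 4.268 · e^(0.0500 × 56/365) = 4.268 · e^0.007671
= 4.268 × 1.007700 = $4.301 per gallon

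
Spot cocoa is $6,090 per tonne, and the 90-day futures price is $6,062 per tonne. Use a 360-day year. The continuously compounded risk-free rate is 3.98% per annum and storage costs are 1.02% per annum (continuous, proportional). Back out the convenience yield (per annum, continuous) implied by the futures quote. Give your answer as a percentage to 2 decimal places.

6.84%

F = S·e^((r+u−y)T) ⇒ (r+u−y) = ln(F/S)/T
ln(6062/6090) = -0.004608; /T ⇒ -0.018432
y = r + u − ln(F/S)/T = 0.0398 + 0.0102 + 0.018432 = 0.068432
y = 6.84%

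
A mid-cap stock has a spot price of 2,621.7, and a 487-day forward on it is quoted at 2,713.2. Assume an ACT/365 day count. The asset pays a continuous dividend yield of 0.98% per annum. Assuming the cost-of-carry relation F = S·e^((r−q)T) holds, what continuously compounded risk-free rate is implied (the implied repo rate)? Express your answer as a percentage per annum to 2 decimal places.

From F = S·e^((r−q)T): (r − q) = ln(F/S)/T
ln(2713.2/2621.7) = ln(1.034901) = 0.034306
(r − q) = 0.034306 / (487/365) = 0.025712
r = ln(F/S)/T + q = 0.025712 + 0.0098 = 0.035512
r = 3.55%

3.55%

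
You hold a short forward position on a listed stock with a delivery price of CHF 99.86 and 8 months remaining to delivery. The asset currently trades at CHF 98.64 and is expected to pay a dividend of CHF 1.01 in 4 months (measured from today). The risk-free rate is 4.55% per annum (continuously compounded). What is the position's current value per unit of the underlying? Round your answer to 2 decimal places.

-CHF 0.77

PV(remaining dividends) I = 1.01·e^(−0.0455·4/12) = 0.9948
Current forward F = (S − I)·e^(rT) = (98.64 − 0.9948)·e^(0.0455·8/12) = 97.6452 × 1.030798 = 100.6525
Value (long) = (F − K)·e^(−rT) = (100.6525 − 99.86) × 0.970122 = 0.7688
Short position value = −(long value) = -CHF 0.77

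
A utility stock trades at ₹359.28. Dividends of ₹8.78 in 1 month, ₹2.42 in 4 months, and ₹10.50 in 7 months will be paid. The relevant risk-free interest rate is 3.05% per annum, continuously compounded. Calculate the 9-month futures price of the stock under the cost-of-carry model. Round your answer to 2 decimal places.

₹345.63

PV(dividends) I = 8.78·e^(−0.0305·1/12) + 2.42·e^(−0.0305·4/12) + 10.50·e^(−0.0305·7/12)
I = 8.7577 + 2.3955 + 10.3148 = 21.4680
F = (S − I)·e^(rT) = (359.28 − 21.4680) · e^(0.0305·9/12)
= 337.8120 · e^0.022875 = 337.8120 × 1.023139 = ₹345.63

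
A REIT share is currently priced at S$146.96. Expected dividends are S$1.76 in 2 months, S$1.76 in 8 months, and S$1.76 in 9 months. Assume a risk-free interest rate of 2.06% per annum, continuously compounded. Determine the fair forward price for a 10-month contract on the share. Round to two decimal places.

S$144.19

PV(dividends) I = 1.76·e^(−0.0206·2/12) + 1.76·e^(−0.0206·8/12) + 1.76·e^(−0.0206·9/12)
I = 1.7540 + 1.7360 + 1.7330 = 5.2230
F = (S − I)·e^(rT) = (146.96 − 5.2230) · e^(0.0206·10/12)
= 141.7370 · e^0.017167 = 141.7370 × 1.017315 = S$144.19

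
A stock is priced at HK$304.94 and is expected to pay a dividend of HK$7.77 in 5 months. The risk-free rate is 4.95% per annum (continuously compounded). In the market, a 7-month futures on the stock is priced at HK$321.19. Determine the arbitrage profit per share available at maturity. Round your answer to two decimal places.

HK$15.15 per share

PV(dividends) I = 7.77·e^(−0.0495·5/12) = 7.6114
Fair futures F* = (S − I)·e^(rT) = (304.94 − 7.6114)·e^0.028875 = 297.3286 × 1.029296 = 306.0391
Market HK$321.19 > fair 306.0391: forward overpriced → cash-and-carry (borrow at r, buy the stock and collect the dividends, short the forward).
Profit at T = |F_mkt − F*| = |321.19 − 306.0391| = HK$15.15 per share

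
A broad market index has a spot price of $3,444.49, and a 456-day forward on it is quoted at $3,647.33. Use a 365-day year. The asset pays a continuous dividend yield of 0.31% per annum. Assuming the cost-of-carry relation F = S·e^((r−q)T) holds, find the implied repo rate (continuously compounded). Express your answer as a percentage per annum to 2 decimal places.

4.89%

From F = S·e^((r−q)T): (r − q) = ln(F/S)/T
ln(3647.33/3444.49) = ln(1.058888) = 0.057219
(r − q) = 0.057219 / (456/365) = 0.045800
r = ln(F/S)/T + q = 0.045800 + 0.0031 = 0.048900
r = 4.89%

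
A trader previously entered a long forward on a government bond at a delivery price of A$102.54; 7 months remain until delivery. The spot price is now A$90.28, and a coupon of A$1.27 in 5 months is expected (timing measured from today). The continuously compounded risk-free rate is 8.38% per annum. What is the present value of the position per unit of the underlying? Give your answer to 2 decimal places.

-A$8.59

PV(remaining coupons) I = 1.27·e^(−0.0838·5/12) = 1.2264
Current forward F = (S − I)·e^(rT) = (90.28 − 1.2264)·e^(0.0838·7/12) = 89.0536 × 1.050098 = 93.5150
Value (long) = (F − K)·e^(−rT) = (93.5150 − 102.54) × 0.952292 = -8.5944
Value = -A$8.59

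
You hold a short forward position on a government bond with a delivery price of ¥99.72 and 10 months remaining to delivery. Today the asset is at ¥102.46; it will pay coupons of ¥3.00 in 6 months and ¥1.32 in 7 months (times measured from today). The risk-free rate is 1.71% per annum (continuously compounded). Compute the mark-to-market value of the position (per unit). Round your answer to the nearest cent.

¥0.13

PV(remaining coupons) I = 3.00·e^(−0.0171·6/12) + 1.32·e^(−0.0171·7/12) = 4.2814
Current forward F = (S − I)·e^(rT) = (102.46 − 4.2814)·e^(0.0171·10/12) = 98.1786 × 1.014352 = 99.5877
Value (long) = (F − K)·e^(−rT) = (99.5877 − 99.72) × 0.985851 = -0.1304
Short position value = −(long value) = ¥0.13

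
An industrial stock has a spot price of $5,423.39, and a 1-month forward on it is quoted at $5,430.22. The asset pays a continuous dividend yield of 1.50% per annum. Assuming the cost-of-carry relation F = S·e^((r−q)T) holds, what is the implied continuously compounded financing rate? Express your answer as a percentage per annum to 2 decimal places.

3.01%

From F = S·e^((r−q)T): (r − q) = ln(F/S)/T
ln(5430.22/5423.39) = ln(1.001259) = 0.001258
(r − q) = 0.001258 / (1/12) = 0.015096
r = ln(F/S)/T + q = 0.015096 + 0.0150 = 0.030096
r = 3.01%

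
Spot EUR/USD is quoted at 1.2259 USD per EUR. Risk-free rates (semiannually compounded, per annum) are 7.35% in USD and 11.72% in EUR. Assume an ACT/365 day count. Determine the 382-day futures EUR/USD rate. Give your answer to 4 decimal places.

1.1735

By covered interest parity, F = S · (1+r_USD/2)^(2T) / (1+r_EUR/2)^(2T)
= 1.2259 × 1.078470 / 1.126594 = 1.2259 × 0.957284
F = 1.1735 USD per EUR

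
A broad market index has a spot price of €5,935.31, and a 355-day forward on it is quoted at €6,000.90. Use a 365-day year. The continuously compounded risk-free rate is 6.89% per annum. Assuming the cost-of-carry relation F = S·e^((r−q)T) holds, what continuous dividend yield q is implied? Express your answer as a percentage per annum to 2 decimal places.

5.76%

From F = S·e^((r−q)T): (r − q) = ln(F/S)/T
ln(6000.90/5935.31) = ln(1.011051) = 0.010990
(r − q) = 0.010990 / (355/365) = 0.011300
q = r − ln(F/S)/T = 0.0689 − 0.011300 = 0.057600
q = 5.76%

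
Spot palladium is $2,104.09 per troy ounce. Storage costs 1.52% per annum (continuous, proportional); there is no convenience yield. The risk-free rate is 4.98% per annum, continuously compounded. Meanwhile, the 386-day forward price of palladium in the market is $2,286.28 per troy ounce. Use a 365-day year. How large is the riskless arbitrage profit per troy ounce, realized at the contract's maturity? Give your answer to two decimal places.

$32.47 per troy ounce

Fair forward: F* = S·e^(carry·T), with carry = (r + u) = 0.0498 + 0.0152 = 0.0650
F* = 2104.09 · e^(0.0650 × 386/365) = 2104.09 · e^0.06873973 = 2104.09 × 1.07115738 = $2253.8115
Market $2286.28 > fair $2253.8115: forward overpriced → cash-and-carry (buy spot, short the forward).
At maturity, profit = |F_mkt − F*| = |2286.28 − 2253.8115| = $32.47 per troy ounce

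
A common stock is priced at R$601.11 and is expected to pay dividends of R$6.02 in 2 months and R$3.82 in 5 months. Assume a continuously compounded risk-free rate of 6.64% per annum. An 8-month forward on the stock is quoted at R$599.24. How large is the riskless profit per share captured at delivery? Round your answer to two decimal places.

R$18.97 per share

PV(dividends) I = 6.02·e^(−0.0664·2/12) + 3.82·e^(−0.0664·5/12) = 9.6695
Fair forward F* = (S − I)·e^(rT) = (601.11 − 9.6695)·e^0.044267 = 591.4405 × 1.045261 = 618.2097
Market R$599.24 < fair 618.2097: forward underpriced → reverse cash-and-carry (short the stock, invest proceeds at r, pay the dividends, go long the forward).
Profit at T = |F_mkt − F*| = |599.24 − 618.2097| = R$18.97 per share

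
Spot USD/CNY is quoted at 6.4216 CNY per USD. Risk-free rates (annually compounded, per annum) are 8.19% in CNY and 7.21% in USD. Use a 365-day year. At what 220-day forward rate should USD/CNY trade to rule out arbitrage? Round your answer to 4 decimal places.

6.4569

By covered interest parity, F = S · (1+r_CNY)^T / (1+r_USD)^T
= 6.4216 × 1.048591 / 1.042855 = 6.4216 × 1.005500
F = 6.4569 CNY per USD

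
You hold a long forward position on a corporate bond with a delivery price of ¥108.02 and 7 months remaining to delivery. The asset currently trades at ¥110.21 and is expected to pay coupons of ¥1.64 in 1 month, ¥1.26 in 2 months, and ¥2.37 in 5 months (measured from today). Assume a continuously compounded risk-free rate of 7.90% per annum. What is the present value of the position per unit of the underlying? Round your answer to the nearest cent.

¥1.89

PV(remaining coupons) I = 1.64·e^(−0.0790·1/12) + 1.26·e^(−0.0790·2/12) + 2.37·e^(−0.0790·5/12) = 5.1660
Current forward F = (S − I)·e^(rT) = (110.21 − 5.1660)·e^(0.0790·7/12) = 105.0440 × 1.047162 = 109.9981
Value (long) = (F − K)·e^(−rT) = (109.9981 − 108.02) × 0.954962 = 1.8890
Value = ¥1.89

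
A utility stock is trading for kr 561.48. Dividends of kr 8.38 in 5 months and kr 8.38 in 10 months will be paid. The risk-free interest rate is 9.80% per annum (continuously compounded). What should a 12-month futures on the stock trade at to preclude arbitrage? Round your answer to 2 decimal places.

PV(dividends) I = 8.38·e^(−0.0980·5/12) + 8.38·e^(−0.0980·10/12)
I = 8.0447 + 7.7228 = 15.7675
F = (S − I)·e^(rT) = (561.48 − 15.7675) · e^(0.0980·12/12)
= 545.7125 · e^0.098000 = 545.7125 × 1.102963 = kr 601.90

kr 601.90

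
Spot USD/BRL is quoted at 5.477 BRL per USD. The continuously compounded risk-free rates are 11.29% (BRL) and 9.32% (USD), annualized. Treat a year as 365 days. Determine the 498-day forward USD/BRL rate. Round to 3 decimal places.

F = S·e^((r_BRL − r_USD)T) = 5.477 · e^((0.1129 − 0.0932) × 498/365)
= 5.477 · e^0.026878 = 5.477 × 1.027242
F = 5.626 BRL per USD

5.626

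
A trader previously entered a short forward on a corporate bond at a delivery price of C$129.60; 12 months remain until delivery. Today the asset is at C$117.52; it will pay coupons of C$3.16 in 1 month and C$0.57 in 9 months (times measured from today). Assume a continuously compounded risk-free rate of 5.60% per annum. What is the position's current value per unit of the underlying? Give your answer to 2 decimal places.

C$8.71

PV(remaining coupons) I = 3.16·e^(−0.0560·1/12) + 0.57·e^(−0.0560·9/12) = 3.6918
Current forward F = (S − I)·e^(rT) = (117.52 − 3.6918)·e^(0.0560·12/12) = 113.8282 × 1.057598 = 120.3845
Value (long) = (F − K)·e^(−rT) = (120.3845 − 129.60) × 0.945539 = -8.7136
Short position value = −(long value) = C$8.71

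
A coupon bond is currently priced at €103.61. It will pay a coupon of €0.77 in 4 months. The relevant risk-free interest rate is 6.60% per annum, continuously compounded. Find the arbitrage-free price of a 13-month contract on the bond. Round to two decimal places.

€110.48

PV(coupons) I = 0.77·e^(−0.0660·4/12)
I = 0.7532
F = (S − I)·e^(rT) = (103.61 − 0.7532) · e^(0.0660·13/12)
= 102.8568 · e^0.071500 = 102.8568 × 1.074118 = €110.48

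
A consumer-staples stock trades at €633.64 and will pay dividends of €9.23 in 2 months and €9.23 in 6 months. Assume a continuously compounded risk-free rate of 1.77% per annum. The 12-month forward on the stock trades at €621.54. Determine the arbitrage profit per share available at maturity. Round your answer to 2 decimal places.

€4.74 per share

PV(dividends) I = 9.23·e^(−0.0177·2/12) + 9.23·e^(−0.0177·6/12) = 18.3515
Fair forward F* = (S − I)·e^(rT) = (633.64 − 18.3515)·e^0.017700 = 615.2885 × 1.017858 = 626.2763
Market €621.54 < fair 626.2763: forward underpriced → reverse cash-and-carry (short the stock, invest proceeds at r, pay the dividends, go long the forward).
Profit at T = |F_mkt − F*| = |621.54 − 626.2763| = €4.74 per share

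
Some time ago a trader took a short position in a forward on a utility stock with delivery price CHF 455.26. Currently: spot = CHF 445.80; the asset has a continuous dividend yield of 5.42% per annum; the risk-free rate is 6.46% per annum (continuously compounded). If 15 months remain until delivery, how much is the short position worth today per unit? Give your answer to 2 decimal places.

Current fair forward for the remaining 15 months: F = S·e^((r − q)·T), (r − q) = 0.0646 − 0.0542 = 0.0104
F = 445.80 · e^(0.0104 × 15/12) = 445.80 × 1.013085 = 451.6333
Value of long forward = (F − K)·e^(−rT) = (451.6333 − 455.26) · e^(−0.0646·15/12)
= -3.6267 × 0.922424 = -3.35
Short position value = −(long value) = CHF 3.35

CHF 3.35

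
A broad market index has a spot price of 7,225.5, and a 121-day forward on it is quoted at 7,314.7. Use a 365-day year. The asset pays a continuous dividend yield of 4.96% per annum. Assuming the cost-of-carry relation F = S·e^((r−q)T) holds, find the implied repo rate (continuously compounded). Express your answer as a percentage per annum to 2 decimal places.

From F = S·e^((r−q)T): (r − q) = ln(F/S)/T
ln(7314.7/7225.5) = ln(1.012345) = 0.012269
(r − q) = 0.012269 / (121/365) = 0.037010
r = ln(F/S)/T + q = 0.037010 + 0.0496 = 0.086610
r = 8.66%

8.66%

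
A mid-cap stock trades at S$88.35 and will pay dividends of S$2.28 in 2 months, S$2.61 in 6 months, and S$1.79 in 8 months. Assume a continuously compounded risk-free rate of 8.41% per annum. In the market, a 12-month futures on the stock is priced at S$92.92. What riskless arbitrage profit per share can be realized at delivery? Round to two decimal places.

S$3.83 per share

PV(dividends) I = 2.28·e^(−0.0841·2/12) + 2.61·e^(−0.0841·6/12) + 1.79·e^(−0.0841·8/12) = 6.4432
Fair futures F* = (S − I)·e^(rT) = (88.35 − 6.4432)·e^0.084100 = 81.9068 × 1.087738 = 89.0931
Market S$92.92 > fair 89.0931: forward overpriced → cash-and-carry (borrow at r, buy the stock and collect the dividends, short the forward).
Profit at T = |F_mkt − F*| = |92.92 − 89.0931| = S$3.83 per share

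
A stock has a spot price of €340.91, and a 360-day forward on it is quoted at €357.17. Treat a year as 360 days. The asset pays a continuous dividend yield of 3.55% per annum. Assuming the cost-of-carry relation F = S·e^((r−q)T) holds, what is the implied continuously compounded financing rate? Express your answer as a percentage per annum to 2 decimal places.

8.21%

From F = S·e^((r−q)T): (r − q) = ln(F/S)/T
ln(357.17/340.91) = ln(1.047696) = 0.046593
(r − q) = 0.046593 / (360/360) = 0.046593
r = ln(F/S)/T + q = 0.046593 + 0.0355 = 0.082093
r = 8.21%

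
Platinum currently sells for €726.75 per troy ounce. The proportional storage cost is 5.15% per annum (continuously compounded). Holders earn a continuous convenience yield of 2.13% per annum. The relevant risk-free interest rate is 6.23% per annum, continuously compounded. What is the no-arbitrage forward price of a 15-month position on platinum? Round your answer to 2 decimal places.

Net carry = r + u − y = 0.0623 + 0.0515 − 0.0213 = 0.0925
F = S·e^((r+u−y)T) = 726.75 · e^(0.0925 × 15/12) = 726.75 · e^0.115625
= 726.75 × 1.122575 = €815.83 per troy ounce

€815.83 per troy ounce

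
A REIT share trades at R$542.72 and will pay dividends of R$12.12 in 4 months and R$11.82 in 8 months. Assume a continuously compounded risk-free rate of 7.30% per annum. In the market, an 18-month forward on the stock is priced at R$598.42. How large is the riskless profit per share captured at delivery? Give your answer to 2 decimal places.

PV(dividends) I = 12.12·e^(−0.0730·4/12) + 11.82·e^(−0.0730·8/12) = 23.0872
Fair forward F* = (S − I)·e^(rT) = (542.72 − 23.0872)·e^0.109500 = 519.6328 × 1.115720 = 579.7647
Market R$598.42 > fair 579.7647: forward overpriced → cash-and-carry (borrow at r, buy the stock and collect the dividends, short the forward).
Profit at T = |F_mkt − F*| = |598.42 − 579.7647| = R$18.66 per share

R$18.66 per share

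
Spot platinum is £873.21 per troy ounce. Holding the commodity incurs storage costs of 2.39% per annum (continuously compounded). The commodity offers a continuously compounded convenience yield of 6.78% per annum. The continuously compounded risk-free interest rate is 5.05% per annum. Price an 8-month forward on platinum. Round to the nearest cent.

£877.06 per troy ounce

Net carry = r + u − y = 0.0505 + 0.0239 − 0.0678 = 0.0066
F = S·e^((r+u−y)T) = 873.21 · e^(0.0066 × 8/12) = 873.21 · e^0.004400
= 873.21 × 1.004410 = £877.06 per troy ounce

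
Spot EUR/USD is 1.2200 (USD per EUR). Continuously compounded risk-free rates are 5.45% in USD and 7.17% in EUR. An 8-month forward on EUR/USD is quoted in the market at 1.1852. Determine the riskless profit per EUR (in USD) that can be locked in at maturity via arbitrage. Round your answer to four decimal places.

0.0209 per EUR (in USD)

Fair forward: F* = S·e^(carry·T), with carry = (r_USD − r_EUR) = 0.0545 − 0.0717 = -0.0172
F* = 1.2200 · e^(-0.0172 × 8/12) = 1.2200 · e^-0.011467 = 1.2200 × 0.988598 = 1.2061
Market 1.1852 < fair 1.2061: forward underpriced → reverse cash-and-carry (short spot, go long the forward).
At maturity, profit = |F_mkt − F*| = |1.1852 − 1.2061| = 0.0209 per EUR (in USD)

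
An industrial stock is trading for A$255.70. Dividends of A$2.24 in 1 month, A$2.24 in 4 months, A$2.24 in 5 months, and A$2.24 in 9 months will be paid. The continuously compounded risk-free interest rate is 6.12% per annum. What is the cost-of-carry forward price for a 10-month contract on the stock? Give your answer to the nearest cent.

PV(dividends) I = 2.24·e^(−0.0612·1/12) + 2.24·e^(−0.0612·4/12) + 2.24·e^(−0.0612·5/12) + 2.24·e^(−0.0612·9/12)
I = 2.2286 + 2.1948 + 2.1836 + 2.1395 = 8.7465
F = (S − I)·e^(rT) = (255.70 − 8.7465) · e^(0.0612·10/12)
= 246.9535 · e^0.051000 = 246.9535 × 1.052323 = A$259.87

A$259.87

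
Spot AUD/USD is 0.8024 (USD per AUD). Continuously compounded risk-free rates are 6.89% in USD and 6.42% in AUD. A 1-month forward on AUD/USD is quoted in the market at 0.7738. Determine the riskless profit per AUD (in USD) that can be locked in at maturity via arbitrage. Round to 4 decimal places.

Fair forward: F* = S·e^(carry·T), with carry = (r_USD − r_AUD) = 0.0689 − 0.0642 = 0.0047
F* = 0.8024 · e^(0.0047 × 1/12) = 0.8024 · e^0.000392 = 0.8024 × 1.000392 = 0.8027
Market 0.7738 < fair 0.8027: forward underpriced → reverse cash-and-carry (short spot, go long the forward).
At maturity, profit = |F_mkt − F*| = |0.7738 − 0.8027| = 0.0289 per AUD (in USD)

0.0289 per AUD (in USD)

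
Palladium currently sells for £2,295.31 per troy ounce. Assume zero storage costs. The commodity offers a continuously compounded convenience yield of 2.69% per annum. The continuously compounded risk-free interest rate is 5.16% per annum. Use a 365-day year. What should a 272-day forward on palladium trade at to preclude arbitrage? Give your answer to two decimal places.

Net carry = r + u − y = 0.0516 + 0.0000 − 0.0269 = 0.0247
F = S·e^((r+u−y)T) = 2295.31 · e^(0.0247 × 272/365) = 2295.31 · e^0.01840658
= 2295.31 × 1.01857703 = £2,337.95 per troy ounce

£2,337.95 per troy ounce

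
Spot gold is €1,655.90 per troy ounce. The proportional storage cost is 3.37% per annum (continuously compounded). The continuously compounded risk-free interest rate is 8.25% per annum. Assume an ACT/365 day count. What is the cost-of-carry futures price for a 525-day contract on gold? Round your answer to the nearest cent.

Net carry = r + u − y = 0.0825 + 0.0337 − 0.0000 = 0.1162
F = S·e^((r+u−y)T) = 1655.90 · e^(0.1162 × 525/365) = 1655.90 · e^0.16713699
= 1655.90 × 1.18191616 = €1,957.13 per troy ounce

€1,957.13 per troy ounce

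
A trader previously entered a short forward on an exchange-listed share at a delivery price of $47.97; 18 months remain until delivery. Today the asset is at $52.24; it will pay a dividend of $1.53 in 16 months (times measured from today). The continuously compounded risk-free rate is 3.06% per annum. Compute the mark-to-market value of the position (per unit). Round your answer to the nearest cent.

PV(remaining dividends) I = 1.53·e^(−0.0306·16/12) = 1.4688
Current forward F = (S − I)·e^(rT) = (52.24 − 1.4688)·e^(0.0306·18/12) = 50.7712 × 1.046970 = 53.1559
Value (long) = (F − K)·e^(−rT) = (53.1559 − 47.97) × 0.955137 = 4.9532
Short position value = −(long value) = -$4.95

-$4.95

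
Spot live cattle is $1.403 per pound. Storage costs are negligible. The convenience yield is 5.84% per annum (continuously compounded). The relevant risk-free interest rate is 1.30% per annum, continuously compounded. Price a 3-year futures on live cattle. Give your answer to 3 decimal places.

$1.224 per pound

Net carry = r + u − y = 0.0130 + 0.0000 − 0.0584 = -0.0454
F = S·e^((r+u−y)T) = 1.403 · e^(-0.0454 × 3) = 1.403 · e^-0.136200
= 1.403 × 0.872668 = $1.224 per pound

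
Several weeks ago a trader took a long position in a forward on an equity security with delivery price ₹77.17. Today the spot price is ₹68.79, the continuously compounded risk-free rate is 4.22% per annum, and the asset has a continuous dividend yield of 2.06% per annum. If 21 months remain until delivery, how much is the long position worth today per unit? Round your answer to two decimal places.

Current fair forward for the remaining 21 months: F = S·e^((r − q)·T), (r − q) = 0.0422 − 0.0206 = 0.0216
F = 68.79 · e^(0.0216 × 21/12) = 68.79 × 1.038524 = 71.4401
Value of long forward = (F − K)·e^(−rT) = (71.4401 − 77.17) · e^(−0.0422·21/12)
= -5.7299 × 0.928811 = -5.32

-₹5.32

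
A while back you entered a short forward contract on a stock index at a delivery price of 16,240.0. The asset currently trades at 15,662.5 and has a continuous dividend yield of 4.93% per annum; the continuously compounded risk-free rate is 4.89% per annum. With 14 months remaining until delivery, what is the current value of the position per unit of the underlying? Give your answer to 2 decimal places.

Current fair forward for the remaining 14 months: F = S·e^((r − q)·T), (r − q) = 0.0489 − 0.0493 = -0.0004
F = 15662.5 · e^(-0.0004 × 14/12) = 15662.5 × 0.99953344 = 15655.1925
Value of long forward = (F − K)·e^(−rT) = (15655.1925 − 16240.0) · e^(−0.0489·14/12)
= -584.8075 × 0.94454684 = -552.38
Short position value = −(long value) = 552.38

552.38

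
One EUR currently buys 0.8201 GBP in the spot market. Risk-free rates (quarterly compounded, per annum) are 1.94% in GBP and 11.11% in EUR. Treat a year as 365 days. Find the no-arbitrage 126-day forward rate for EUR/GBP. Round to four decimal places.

0.7949

By covered interest parity, F = S · (1+r_GBP/4)^(4T) / (1+r_EUR/4)^(4T)
= 0.8201 × 1.006703 / 1.038554 = 0.8201 × 0.969331
F = 0.7949 GBP per EUR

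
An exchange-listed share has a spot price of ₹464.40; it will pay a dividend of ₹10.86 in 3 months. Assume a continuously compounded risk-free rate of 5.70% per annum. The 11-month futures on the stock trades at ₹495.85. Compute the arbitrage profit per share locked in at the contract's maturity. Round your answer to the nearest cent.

₹17.82 per share

PV(dividends) I = 10.86·e^(−0.0570·3/12) = 10.7063
Fair futures F* = (S − I)·e^(rT) = (464.40 − 10.7063)·e^0.052250 = 453.6937 × 1.053639 = 478.0294
Market ₹495.85 > fair 478.0294: forward overpriced → cash-and-carry (borrow at r, buy the stock and collect the dividends, short the forward).
Profit at T = |F_mkt − F*| = |495.85 − 478.0294| = ₹17.82 per share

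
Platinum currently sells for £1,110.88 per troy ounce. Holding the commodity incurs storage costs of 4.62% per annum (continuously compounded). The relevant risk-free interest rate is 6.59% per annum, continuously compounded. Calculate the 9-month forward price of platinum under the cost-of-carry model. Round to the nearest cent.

Net carry = r + u − y = 0.0659 + 0.0462 − 0.0000 = 0.1121
F = S·e^((r+u−y)T) = 1110.88 · e^(0.1121 × 9/12) = 1110.88 · e^0.08407500
= 1110.88 × 1.08771047 = £1,208.32 per troy ounce

£1,208.32 per troy ounce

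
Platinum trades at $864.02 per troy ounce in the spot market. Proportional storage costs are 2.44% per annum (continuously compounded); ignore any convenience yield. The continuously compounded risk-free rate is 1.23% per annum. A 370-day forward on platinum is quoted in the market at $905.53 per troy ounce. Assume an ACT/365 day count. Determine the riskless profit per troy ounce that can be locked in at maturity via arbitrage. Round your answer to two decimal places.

$8.76 per troy ounce

Fair forward: F* = S·e^(carry·T), with carry = (r + u) = 0.0123 + 0.0244 = 0.0367
F* = 864.02 · e^(0.0367 × 370/365) = 864.02 · e^0.037203 = 864.02 × 1.037904 = $896.7698
Market $905.53 > fair $896.7698: forward overpriced → cash-and-carry (buy spot, short the forward).
At maturity, profit = |F_mkt − F*| = |905.53 − 896.7698| = $8.76 per troy ounce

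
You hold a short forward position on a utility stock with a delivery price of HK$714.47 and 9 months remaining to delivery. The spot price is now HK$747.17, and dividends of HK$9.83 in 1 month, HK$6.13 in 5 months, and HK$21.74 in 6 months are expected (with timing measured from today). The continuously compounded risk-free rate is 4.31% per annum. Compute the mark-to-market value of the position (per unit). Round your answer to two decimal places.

-HK$18.33

PV(remaining dividends) I = 9.83·e^(−0.0431·1/12) + 6.13·e^(−0.0431·5/12) + 21.74·e^(−0.0431·6/12) = 37.0922
Current forward F = (S − I)·e^(rT) = (747.17 − 37.0922)·e^(0.0431·9/12) = 710.0778 × 1.032853 = 733.4060
Value (long) = (F − K)·e^(−rT) = (733.4060 − 714.47) × 0.968192 = 18.3337
Short position value = −(long value) = -HK$18.33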